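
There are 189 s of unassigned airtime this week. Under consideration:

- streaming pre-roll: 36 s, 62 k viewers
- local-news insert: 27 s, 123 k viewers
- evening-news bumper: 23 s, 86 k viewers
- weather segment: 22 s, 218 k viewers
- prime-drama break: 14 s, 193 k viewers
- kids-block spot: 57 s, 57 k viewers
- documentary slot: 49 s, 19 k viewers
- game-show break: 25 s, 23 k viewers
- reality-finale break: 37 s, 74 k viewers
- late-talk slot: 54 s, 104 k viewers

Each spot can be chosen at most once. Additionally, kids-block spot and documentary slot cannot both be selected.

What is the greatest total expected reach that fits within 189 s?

798

Ranking by ratio (expected reach/s): prime-drama break 13.79, weather segment 9.91, local-news insert 4.56, evening-news bumper 3.74.
The ratio ordering already packs tightly: local-news insert + evening-news bumper + weather segment + prime-drama break + reality-finale break + late-talk slot, 177 s, 798.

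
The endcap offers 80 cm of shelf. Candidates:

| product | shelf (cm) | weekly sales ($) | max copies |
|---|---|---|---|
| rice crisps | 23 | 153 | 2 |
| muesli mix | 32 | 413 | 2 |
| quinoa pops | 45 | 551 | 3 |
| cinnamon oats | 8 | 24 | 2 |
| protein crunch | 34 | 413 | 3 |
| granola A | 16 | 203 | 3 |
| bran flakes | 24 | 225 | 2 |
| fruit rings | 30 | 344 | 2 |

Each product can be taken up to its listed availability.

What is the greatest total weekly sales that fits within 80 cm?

Best packing: 2×muesli mix + granola A — 80 cm, 1029 total.
Every other selection either busts 80 cm or exceeds an availability limit or fails to beat 1029.

1029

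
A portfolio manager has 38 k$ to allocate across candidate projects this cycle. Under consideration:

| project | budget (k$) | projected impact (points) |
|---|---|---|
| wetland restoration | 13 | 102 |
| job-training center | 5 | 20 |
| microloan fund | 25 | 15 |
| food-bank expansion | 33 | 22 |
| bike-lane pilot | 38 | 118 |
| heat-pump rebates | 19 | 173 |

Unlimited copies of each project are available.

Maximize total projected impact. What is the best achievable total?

346

Best packing: 2×heat-pump rebates — 38 k$, 346 total.
Nothing else within 38 k$ beats 346.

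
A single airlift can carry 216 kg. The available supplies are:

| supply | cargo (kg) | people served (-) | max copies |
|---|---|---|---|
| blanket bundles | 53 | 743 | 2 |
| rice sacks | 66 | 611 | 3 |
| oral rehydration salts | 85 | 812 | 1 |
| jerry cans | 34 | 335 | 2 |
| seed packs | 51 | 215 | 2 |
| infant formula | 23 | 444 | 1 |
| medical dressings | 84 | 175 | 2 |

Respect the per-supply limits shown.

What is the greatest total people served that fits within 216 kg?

2742

Greedy by ratio would take 2×blanket bundles + 2×jerry cans + infant formula: 197 kg used, total 2600.
Dropping 2×jerry cans frees 68 kg; slotting in oral rehydration salts (85 kg) lifts the total to 2742 at 214 kg.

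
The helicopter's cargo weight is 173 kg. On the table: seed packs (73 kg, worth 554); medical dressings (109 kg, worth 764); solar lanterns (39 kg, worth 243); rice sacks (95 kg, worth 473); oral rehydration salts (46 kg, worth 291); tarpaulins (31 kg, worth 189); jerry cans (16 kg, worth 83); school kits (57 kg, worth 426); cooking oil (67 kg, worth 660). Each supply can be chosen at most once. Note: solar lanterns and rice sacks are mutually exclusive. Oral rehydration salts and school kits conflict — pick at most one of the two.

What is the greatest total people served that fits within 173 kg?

The ratio ordering already packs tightly: seed packs + tarpaulins + cooking oil, 171 kg, 1403.
Next best is tarpaulins + jerry cans + school kits + cooking oil at 1358 (171 kg) — short by 45.

1403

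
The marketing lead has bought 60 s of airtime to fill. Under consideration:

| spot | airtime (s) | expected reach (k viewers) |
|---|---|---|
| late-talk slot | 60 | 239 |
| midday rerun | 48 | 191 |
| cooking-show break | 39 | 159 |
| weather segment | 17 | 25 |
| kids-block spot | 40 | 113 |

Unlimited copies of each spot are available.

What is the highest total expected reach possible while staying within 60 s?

By expected reach per s: cooking-show break 4.08, late-talk slot 3.98, midday rerun 3.98, kids-block spot 2.83 lead.
A density-first pass picks cooking-show break + weather segment — 184 at 56 s.
Dropping cooking-show break and weather segment frees 56 s; slotting in late-talk slot (60 s) lifts the total to 239 at 60 s.
Every other selection either busts 60 s or fails to beat 239.

239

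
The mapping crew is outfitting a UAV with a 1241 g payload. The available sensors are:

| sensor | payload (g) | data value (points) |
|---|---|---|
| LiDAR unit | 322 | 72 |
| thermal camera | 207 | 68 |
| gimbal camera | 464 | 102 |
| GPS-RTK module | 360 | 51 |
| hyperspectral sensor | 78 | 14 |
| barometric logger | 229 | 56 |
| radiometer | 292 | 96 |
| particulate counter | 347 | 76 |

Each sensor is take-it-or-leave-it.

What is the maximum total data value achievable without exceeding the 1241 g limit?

By data value per g: radiometer 0.33, thermal camera 0.33, barometric logger 0.24, LiDAR unit 0.22 lead.
Greedy by ratio would take LiDAR unit + thermal camera + hyperspectral sensor + barometric logger + radiometer: 1128 g used, total 306.
Replace LiDAR unit and hyperspectral sensor with gimbal camera: the trade gains 16 net, giving 322 at 1192 g.
The spare 49 g is too small for any remaining sensor, and no exchange beats 322.

322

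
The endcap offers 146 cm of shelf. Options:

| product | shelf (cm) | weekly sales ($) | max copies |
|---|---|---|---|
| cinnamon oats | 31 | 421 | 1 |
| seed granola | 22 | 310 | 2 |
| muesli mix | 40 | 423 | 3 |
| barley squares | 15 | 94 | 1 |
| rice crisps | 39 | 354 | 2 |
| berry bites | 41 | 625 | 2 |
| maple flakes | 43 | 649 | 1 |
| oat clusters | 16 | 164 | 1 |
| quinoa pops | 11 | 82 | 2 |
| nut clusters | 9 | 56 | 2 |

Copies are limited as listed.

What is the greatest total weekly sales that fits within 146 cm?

Cinnamon oats + seed granola + 2×berry bites + quinoa pops uses 146 of the 146 cm and totals 2063.
That's the maximum — no swap from here does better than 2063.

2063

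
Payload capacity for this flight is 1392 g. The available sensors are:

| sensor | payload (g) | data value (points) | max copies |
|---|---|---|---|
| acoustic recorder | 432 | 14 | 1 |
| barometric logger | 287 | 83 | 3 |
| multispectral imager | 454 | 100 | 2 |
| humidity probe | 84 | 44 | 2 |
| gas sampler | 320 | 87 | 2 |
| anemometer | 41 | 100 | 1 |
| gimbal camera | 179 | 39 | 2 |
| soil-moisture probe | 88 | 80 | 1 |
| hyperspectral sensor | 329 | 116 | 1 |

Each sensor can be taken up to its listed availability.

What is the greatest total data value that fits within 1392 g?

2×barometric logger + 2×humidity probe + anemometer + gimbal camera + soil-moisture probe + hyperspectral sensor uses 1379 of the 1392 g and totals 589.
No other feasible combination exceeds 589.

589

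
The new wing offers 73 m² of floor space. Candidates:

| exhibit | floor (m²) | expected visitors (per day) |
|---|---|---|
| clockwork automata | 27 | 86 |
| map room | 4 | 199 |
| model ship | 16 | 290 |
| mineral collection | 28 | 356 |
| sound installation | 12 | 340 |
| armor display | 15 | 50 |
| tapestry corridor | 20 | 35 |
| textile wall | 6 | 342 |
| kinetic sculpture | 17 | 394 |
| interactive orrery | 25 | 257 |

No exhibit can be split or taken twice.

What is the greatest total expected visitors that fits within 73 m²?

1631

By expected visitors per m²: textile wall 57.00, map room 49.75, sound installation 28.33, kinetic sculpture 23.18 lead.
Greedy by ratio would take map room + model ship + sound installation + armor display + textile wall + kinetic sculpture: 70 m² used, total 1615.
The 31 m² tied up in model ship and armor display is better spent on mineral collection — total rises to 1631 (67 m²).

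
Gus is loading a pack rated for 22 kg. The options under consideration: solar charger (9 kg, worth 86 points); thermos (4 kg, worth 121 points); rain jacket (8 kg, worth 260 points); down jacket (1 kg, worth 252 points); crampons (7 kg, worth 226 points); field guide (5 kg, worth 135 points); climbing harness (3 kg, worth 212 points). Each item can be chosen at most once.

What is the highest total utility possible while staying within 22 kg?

980

A density-first pass picks rain jacket + down jacket + crampons + climbing harness — 950 at 19 kg.
Dropping crampons frees 7 kg; slotting in thermos + field guide (9 kg) lifts the total to 980 at 21 kg.
Next best is rain jacket + down jacket + crampons + climbing harness at 950 (19 kg) — short by 30.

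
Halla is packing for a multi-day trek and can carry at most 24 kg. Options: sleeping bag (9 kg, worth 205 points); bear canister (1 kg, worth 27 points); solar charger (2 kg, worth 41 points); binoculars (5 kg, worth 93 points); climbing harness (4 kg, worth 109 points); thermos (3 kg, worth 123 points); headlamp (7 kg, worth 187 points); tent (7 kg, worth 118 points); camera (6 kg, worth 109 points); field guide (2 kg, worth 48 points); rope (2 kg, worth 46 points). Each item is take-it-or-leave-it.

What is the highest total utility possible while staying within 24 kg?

651

Taking the top-ratio items first gives bear canister + solar charger + climbing harness + thermos + headlamp + field guide + rope for 581 (21 kg).
Dropping solar charger and field guide and rope frees 6 kg; slotting in sleeping bag (9 kg) lifts the total to 651 at 24 kg.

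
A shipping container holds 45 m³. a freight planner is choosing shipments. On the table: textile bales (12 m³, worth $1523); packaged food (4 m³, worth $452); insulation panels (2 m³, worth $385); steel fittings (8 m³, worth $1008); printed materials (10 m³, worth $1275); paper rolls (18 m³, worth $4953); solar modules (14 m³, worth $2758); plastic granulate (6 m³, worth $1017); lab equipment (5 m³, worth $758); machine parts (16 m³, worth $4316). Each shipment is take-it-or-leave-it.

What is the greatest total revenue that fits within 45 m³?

11044

The ratio heuristic lands on insulation panels + paper rolls + plastic granulate + machine parts (10671) but leaves 3 m³ idle.
Dropping insulation panels frees 2 m³; slotting in lab equipment (5 m³) lifts the total to 11044 at 45 m³.
No other feasible combination exceeds 11044.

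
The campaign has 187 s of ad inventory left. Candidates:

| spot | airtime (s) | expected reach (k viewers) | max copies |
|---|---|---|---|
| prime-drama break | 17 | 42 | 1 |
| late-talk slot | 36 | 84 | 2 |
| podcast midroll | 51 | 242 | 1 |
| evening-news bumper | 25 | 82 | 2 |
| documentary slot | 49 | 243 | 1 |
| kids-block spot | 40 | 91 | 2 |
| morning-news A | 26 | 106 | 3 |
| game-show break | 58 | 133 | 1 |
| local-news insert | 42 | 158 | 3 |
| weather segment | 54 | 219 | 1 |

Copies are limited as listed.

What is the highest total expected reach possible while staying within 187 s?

By expected reach per s: documentary slot 4.96, podcast midroll 4.75, morning-news A 4.08 lead.
Filling by ratio: podcast midroll + documentary slot + 3×morning-news A for 803, with 9 s left unused.
The 52 s tied up in 2×morning-news A is better spent on weather segment — total rises to 810 (180 s).
Every other selection either busts 187 s or exceeds an availability limit or fails to beat 810.

810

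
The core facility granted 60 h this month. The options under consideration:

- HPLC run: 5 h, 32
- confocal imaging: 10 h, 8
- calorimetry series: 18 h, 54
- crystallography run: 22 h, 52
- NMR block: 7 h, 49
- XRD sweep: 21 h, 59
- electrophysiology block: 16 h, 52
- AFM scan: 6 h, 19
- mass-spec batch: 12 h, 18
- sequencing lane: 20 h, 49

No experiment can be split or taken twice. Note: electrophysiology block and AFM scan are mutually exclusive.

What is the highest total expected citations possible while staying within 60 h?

213

HPLC run + calorimetry series + NMR block + XRD sweep + AFM scan uses 57 of the 60 h and totals 213.
The spare 3 h is too small for any remaining experiment, and no feasible exchange beats 213.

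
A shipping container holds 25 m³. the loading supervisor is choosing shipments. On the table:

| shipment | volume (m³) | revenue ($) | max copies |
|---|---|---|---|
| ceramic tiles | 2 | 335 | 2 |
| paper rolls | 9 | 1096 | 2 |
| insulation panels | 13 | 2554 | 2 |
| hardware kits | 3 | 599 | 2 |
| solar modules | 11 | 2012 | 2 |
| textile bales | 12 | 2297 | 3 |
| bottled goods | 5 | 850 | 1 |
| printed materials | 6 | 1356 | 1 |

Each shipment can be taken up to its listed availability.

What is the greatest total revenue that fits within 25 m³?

5108

Best packing: insulation panels + 2×hardware kits + printed materials — 25 m³, 5108 total.
Nothing else within 25 m³ beats 5108.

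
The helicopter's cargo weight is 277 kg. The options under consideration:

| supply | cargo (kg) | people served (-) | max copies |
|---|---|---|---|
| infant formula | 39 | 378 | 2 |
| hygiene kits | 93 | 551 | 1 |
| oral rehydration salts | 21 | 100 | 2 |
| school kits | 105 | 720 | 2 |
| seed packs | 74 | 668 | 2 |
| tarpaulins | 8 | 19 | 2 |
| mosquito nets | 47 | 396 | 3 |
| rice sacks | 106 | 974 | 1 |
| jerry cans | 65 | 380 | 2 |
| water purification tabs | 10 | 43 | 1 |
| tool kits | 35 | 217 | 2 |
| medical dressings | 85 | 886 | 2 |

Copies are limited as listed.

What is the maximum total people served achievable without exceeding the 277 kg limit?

Greedy by ratio would take 2×infant formula + oral rehydration salts + tarpaulins + 2×medical dressings: 277 kg used, total 2647.
Dropping 2×infant formula and oral rehydration salts and tarpaulins frees 107 kg; slotting in rice sacks (106 kg) lifts the total to 2746 at 276 kg.
Nothing else within 277 kg beats 2746.

2746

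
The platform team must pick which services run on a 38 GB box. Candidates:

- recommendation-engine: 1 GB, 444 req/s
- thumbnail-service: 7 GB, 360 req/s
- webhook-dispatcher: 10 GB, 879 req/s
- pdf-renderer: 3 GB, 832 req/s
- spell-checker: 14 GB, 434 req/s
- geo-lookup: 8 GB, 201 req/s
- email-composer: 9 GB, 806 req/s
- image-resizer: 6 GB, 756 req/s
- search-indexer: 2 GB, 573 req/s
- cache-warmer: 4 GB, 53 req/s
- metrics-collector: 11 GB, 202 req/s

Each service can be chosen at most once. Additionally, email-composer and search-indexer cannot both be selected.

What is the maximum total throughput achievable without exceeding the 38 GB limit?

4077

Taking recommendation-engine + thumbnail-service + webhook-dispatcher + pdf-renderer + email-composer + image-resizer: 36 GB used, 4077 in throughput.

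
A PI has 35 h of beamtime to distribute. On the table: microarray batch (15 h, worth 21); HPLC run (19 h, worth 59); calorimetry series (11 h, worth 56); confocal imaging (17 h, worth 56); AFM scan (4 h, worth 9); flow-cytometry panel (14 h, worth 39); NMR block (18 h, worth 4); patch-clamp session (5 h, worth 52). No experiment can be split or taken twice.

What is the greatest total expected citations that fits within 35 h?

167

Density check — patch-clamp session 10.40, calorimetry series 5.09, confocal imaging 3.29, HPLC run 3.11 are the best per h.
The ratio heuristic lands on calorimetry series + confocal imaging + patch-clamp session (164) but leaves 2 h idle.
The 17 h tied up in confocal imaging is better spent on HPLC run — total rises to 167 (35 h).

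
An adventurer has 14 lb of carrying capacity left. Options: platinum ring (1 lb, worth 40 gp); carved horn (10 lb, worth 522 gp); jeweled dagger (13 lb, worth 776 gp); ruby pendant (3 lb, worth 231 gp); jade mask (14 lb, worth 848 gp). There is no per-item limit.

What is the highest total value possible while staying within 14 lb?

1004

2×platinum ring + 4×ruby pendant uses 14 of the 14 lb and totals 1004.
Nothing else within 14 lb beats 1004.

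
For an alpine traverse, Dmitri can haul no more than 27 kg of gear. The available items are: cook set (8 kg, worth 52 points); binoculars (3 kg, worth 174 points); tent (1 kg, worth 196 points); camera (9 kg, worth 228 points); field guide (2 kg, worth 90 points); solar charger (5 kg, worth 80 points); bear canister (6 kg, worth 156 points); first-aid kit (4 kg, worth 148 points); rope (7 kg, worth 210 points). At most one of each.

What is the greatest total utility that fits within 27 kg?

1046

A density-first pass picks binoculars + tent + field guide + bear canister + first-aid kit + rope — 974 at 23 kg.
Dropping bear canister frees 6 kg; slotting in camera (9 kg) lifts the total to 1046 at 26 kg.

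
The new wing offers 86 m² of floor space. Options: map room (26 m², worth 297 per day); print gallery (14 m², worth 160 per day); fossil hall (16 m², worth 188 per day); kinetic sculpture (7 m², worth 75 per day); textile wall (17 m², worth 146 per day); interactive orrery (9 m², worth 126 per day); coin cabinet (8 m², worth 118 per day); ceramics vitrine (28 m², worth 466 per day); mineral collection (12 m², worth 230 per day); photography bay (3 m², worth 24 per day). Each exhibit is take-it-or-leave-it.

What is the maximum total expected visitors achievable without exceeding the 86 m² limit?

1261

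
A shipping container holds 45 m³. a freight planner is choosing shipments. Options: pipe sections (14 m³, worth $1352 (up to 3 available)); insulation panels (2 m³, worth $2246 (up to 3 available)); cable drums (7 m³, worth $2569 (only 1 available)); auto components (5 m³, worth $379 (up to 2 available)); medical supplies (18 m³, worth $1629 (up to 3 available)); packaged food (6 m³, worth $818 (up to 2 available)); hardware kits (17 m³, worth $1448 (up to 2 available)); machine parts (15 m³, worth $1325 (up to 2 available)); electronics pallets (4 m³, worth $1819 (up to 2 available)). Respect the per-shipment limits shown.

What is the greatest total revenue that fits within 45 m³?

15392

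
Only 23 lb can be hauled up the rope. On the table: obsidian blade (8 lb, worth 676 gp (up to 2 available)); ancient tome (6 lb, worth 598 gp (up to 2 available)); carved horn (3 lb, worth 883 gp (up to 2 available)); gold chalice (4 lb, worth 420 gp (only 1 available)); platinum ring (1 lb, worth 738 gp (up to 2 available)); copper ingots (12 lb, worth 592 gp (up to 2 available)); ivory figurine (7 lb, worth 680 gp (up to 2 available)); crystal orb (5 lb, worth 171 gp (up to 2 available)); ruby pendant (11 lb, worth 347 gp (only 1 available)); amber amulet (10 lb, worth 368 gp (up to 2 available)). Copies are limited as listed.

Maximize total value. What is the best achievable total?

A density-first pass picks ancient tome + 2×carved horn + gold chalice + 2×platinum ring + crystal orb — 4431 at 23 lb.
Replace ancient tome and gold chalice and crystal orb with 2×ivory figurine: the trade gains 171 net, giving 4602 at 22 lb.
The spare 1 lb is too small for any remaining item, and no exchange beats 4602.

4602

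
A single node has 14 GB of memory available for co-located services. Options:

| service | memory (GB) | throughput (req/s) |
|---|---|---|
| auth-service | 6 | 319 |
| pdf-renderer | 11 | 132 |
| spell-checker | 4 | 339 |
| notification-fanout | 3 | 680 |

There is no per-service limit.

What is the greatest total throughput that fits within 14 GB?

2720

Best packing: 4×notification-fanout — 12 GB, 2720 total.
That's the maximum — no swap from here does better than 2720.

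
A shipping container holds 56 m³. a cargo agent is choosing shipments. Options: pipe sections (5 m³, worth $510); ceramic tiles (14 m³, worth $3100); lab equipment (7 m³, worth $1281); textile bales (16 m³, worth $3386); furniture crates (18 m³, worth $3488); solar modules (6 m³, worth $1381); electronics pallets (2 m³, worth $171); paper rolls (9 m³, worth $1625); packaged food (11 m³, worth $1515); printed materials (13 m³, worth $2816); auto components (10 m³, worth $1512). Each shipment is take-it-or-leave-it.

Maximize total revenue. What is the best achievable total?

11964

Density check — solar modules 230.17, ceramic tiles 221.43, printed materials 216.62 are the best per m³.
Ceramic tiles + lab equipment + textile bales + solar modules + printed materials uses 56 of the 56 m³ and totals 11964.
The closest alternative, ceramic tiles + textile bales + furniture crates + solar modules + electronics pallets, reaches only 11526.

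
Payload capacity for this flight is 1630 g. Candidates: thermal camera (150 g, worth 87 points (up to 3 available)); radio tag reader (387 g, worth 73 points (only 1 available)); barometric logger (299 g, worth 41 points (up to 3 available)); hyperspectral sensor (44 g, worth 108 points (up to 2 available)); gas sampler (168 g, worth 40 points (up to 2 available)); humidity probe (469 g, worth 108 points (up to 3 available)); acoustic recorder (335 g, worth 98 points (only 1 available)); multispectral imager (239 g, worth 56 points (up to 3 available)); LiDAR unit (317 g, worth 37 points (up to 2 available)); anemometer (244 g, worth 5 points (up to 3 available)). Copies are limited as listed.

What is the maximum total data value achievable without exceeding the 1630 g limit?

743

Greedy by ratio would take 3×thermal camera + 2×hyperspectral sensor + 2×gas sampler + acoustic recorder + multispectral imager: 1448 g used, total 711.
Replace 2×gas sampler with 2×multispectral imager: the trade gains 32 net, giving 743 at 1590 g.
Every other selection either busts 1630 g or exceeds an availability limit or fails to beat 743.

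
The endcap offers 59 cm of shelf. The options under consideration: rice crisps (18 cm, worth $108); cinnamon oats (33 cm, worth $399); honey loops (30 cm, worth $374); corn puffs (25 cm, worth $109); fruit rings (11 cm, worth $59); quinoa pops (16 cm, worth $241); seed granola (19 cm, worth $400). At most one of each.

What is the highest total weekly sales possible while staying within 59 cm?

799

Ranking by ratio (weekly sales/cm): seed granola 21.05, quinoa pops 15.06, honey loops 12.47.
A density-first pass picks rice crisps + quinoa pops + seed granola — 749 at 53 cm.
Dropping rice crisps and quinoa pops frees 34 cm; slotting in cinnamon oats (33 cm) lifts the total to 799 at 52 cm.
Next best is honey loops + seed granola at 774 (49 cm) — short by 25.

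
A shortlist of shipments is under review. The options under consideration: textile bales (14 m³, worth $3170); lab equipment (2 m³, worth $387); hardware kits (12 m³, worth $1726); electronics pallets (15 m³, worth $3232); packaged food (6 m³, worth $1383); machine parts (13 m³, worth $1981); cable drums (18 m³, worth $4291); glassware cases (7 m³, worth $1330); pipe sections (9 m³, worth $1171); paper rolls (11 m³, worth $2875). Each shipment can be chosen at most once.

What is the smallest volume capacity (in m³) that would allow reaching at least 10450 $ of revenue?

45

Minimise m³ subject to total revenue ≥ 10450.
textile bales + lab equipment + cable drums + paper rolls reaches 10723 using 45 m³.
Below 45 m³ the best achievable stays under 10450.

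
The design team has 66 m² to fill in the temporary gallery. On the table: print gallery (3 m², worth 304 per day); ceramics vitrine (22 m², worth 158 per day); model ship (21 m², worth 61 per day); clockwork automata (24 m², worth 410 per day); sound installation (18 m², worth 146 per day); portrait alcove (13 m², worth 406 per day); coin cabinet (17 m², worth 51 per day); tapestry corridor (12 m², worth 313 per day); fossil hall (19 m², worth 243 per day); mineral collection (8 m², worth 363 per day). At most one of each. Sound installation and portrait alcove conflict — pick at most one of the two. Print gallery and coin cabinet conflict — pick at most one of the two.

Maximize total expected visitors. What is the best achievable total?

1796

Density check — print gallery 101.33, mineral collection 45.38, portrait alcove 31.23, tapestry corridor 26.08 are the best per m².
The ratio ordering already packs tightly: print gallery + clockwork automata + portrait alcove + tapestry corridor + mineral collection, 60 m², 1796.
Nothing else feasible within 66 m² beats 1796.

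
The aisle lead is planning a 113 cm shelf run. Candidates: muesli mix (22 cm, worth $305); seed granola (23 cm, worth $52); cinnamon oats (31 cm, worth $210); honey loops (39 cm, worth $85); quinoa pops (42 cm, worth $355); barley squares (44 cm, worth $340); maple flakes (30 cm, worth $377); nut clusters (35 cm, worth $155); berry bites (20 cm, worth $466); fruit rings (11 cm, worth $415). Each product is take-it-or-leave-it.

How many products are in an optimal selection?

Optimal total is 1615.
muesli mix + seed granola + maple flakes + berry bites + fruit rings hits 1615 at 106 cm.
Every optimal selection uses 5 products.

5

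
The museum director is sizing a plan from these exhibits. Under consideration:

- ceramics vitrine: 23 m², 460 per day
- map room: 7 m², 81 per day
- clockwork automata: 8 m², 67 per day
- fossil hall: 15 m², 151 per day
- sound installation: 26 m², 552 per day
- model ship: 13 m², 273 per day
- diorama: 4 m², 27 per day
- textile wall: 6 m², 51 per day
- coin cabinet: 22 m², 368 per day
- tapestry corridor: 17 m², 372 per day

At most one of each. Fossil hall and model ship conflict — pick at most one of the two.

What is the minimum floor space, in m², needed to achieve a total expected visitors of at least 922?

Need the lightest bundle worth ≥ 922.
sound installation + tapestry corridor: 924 expected visitors at 43 m².
Any bundle with less than 43 m² falls short of 922.

43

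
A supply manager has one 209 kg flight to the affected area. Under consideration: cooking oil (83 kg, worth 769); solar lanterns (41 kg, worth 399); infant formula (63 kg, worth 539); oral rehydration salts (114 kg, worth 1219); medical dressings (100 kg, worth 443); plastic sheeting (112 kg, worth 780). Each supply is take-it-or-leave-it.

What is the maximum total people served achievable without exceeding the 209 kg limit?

1988

Taking the top-ratio supplies first gives solar lanterns + oral rehydration salts for 1618 (155 kg).
The 41 kg tied up in solar lanterns is better spent on cooking oil — total rises to 1988 (197 kg).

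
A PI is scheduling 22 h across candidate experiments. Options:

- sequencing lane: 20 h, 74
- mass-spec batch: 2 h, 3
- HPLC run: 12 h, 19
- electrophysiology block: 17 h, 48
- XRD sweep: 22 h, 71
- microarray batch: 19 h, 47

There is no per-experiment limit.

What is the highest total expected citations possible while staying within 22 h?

By expected citations per h: sequencing lane 3.70, XRD sweep 3.23, electrophysiology block 2.82, microarray batch 2.47 lead.
Taking sequencing lane + mass-spec batch: 22 h used, 77 in expected citations.
No other feasible combination exceeds 77.

77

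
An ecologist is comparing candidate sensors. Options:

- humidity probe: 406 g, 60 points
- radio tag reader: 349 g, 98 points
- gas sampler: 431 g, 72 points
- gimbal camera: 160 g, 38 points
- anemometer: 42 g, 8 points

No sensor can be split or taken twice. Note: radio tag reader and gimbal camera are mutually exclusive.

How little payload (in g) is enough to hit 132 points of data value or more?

755

Look for the lowest-payload combination reaching 132.
humidity probe + radio tag reader reaches 158 using 755 g.
No combination under 755 g hits 132.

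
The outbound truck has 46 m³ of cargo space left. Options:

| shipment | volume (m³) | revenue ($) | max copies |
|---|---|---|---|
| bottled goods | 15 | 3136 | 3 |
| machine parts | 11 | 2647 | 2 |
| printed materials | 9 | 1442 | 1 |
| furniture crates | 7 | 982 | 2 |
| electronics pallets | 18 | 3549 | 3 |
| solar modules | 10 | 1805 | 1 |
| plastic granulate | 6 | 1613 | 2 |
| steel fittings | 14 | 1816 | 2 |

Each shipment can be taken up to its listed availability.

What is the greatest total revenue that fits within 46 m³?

Ranking by ratio (revenue/m³): plastic granulate 268.83, machine parts 240.64, bottled goods 209.07, electronics pallets 197.17.
The ratio heuristic lands on 2×machine parts + solar modules + 2×plastic granulate (10325) but leaves 2 m³ idle.
Dropping solar modules and plastic granulate frees 16 m³; slotting in electronics pallets (18 m³) lifts the total to 10456 at 46 m³.
Nothing else within 46 m³ beats 10456.

10456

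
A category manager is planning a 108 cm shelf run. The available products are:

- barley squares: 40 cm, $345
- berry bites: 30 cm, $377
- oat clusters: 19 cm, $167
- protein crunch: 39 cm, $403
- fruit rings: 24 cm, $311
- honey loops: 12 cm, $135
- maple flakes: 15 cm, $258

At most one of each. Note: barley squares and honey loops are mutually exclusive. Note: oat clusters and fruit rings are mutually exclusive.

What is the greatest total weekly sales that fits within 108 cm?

Best packing: berry bites + protein crunch + fruit rings + maple flakes — 108 cm, 1349 total.
Nothing else feasible within 108 cm beats 1349.

1349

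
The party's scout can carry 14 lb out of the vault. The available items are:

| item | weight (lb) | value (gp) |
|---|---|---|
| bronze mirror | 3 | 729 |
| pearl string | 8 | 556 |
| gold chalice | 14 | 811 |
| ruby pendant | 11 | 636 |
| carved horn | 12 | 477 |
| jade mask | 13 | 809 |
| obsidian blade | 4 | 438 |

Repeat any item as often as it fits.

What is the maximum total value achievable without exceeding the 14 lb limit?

2916

Taking 4×bronze mirror: 12 lb used, 2916 in value.
The spare 2 lb is too small for any remaining item, and no exchange beats 2916.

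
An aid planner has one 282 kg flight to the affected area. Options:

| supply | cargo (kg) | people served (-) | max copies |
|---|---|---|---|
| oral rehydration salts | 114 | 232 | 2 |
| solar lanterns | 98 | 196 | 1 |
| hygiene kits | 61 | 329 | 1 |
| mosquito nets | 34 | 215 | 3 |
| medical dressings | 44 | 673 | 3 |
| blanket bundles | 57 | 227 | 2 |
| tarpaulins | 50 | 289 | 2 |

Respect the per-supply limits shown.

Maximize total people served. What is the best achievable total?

Filling by ratio: 3×mosquito nets + 3×medical dressings for 2664, with 48 kg left unused.
Dropping 2×mosquito nets frees 68 kg; slotting in hygiene kits + tarpaulins (111 kg) lifts the total to 2852 at 277 kg.
That's the maximum — no swap from here does better than 2852.

2852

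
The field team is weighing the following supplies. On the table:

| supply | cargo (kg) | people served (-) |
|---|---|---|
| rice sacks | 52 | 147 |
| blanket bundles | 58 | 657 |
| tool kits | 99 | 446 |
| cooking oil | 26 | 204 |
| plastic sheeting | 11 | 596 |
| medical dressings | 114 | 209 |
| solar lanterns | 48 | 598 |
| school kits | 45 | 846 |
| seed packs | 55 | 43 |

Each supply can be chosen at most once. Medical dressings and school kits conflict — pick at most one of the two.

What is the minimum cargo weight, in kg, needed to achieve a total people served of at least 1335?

Need the lightest bundle worth ≥ 1335.
Taking plastic sheeting + school kits gives 1442 (≥ 1335) for 56 kg.
Below 56 kg the best achievable stays under 1335.

56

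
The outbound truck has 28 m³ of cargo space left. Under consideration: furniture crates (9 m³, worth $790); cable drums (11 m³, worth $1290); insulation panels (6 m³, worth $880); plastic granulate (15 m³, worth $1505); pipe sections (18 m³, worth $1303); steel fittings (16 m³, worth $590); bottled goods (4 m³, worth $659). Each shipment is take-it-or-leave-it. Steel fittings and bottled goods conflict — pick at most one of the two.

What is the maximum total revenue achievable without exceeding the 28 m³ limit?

3044

A density-first pass picks cable drums + insulation panels + bottled goods — 2829 at 21 m³.
The 11 m³ tied up in cable drums is better spent on plastic granulate — total rises to 3044 (25 m³).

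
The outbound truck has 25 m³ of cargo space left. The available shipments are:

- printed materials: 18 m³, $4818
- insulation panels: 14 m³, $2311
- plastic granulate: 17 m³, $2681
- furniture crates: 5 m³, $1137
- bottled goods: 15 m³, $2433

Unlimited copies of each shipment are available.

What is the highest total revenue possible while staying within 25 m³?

5955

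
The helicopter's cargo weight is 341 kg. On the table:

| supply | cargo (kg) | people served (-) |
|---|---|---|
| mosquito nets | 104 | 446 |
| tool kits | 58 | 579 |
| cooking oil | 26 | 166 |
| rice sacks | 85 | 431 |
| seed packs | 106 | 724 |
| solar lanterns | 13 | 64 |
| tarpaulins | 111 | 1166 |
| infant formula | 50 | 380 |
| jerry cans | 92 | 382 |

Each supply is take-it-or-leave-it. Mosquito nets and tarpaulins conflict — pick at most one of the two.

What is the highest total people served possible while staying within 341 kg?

2913

Tool kits + seed packs + solar lanterns + tarpaulins + infant formula uses 338 of the 341 kg and totals 2913.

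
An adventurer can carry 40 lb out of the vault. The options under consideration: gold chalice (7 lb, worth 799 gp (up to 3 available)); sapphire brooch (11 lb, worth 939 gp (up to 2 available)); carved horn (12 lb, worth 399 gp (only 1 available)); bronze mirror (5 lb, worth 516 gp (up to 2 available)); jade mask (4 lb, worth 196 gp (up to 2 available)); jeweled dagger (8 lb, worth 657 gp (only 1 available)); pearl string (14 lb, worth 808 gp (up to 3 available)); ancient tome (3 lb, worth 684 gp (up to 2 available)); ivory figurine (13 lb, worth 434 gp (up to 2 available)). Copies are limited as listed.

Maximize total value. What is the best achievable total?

4938

Greedy by ratio would take 3×gold chalice + 2×bronze mirror + 2×ancient tome: 37 lb used, total 4797.
Dropping bronze mirror frees 5 lb; slotting in jeweled dagger (8 lb) lifts the total to 4938 at 40 lb.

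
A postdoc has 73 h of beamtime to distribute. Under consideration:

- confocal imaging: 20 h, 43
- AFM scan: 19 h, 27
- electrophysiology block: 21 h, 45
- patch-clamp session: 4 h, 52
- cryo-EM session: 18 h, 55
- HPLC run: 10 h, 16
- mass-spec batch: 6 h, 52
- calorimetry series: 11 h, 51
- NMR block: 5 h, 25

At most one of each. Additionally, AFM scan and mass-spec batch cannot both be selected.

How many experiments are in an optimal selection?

6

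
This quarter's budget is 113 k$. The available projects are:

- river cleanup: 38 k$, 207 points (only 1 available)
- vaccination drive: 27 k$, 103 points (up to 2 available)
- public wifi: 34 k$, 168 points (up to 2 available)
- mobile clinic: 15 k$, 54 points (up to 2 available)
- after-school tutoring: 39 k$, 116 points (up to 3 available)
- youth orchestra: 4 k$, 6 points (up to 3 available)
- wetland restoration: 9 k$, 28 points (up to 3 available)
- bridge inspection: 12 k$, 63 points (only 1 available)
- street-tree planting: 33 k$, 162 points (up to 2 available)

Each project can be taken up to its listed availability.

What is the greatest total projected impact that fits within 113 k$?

561

Greedy by ratio would take river cleanup + vaccination drive + public wifi + bridge inspection: 111 k$ used, total 541.
Replace river cleanup and vaccination drive with public wifi + street-tree planting: the trade gains 20 net, giving 561 at 113 k$.
No other feasible combination exceeds 561.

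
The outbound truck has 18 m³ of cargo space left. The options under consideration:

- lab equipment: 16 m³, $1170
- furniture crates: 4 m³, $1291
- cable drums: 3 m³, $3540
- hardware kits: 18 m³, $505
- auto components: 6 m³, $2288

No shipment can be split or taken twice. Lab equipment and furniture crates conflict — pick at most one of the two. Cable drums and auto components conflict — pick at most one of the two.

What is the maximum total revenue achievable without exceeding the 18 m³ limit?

4831

Best packing: furniture crates + cable drums — 7 m³, 4831 total.
That's the maximum — no feasible swap from here does better than 4831.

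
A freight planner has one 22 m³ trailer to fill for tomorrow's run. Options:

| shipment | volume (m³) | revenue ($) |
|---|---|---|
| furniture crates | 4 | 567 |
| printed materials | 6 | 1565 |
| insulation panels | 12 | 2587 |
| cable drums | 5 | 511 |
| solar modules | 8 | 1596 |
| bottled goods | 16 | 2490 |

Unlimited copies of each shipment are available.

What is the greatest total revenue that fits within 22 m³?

5262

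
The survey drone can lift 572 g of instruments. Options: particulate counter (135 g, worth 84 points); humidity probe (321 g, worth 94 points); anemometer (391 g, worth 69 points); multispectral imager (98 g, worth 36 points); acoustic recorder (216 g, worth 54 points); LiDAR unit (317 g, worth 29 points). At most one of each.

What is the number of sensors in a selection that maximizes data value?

Optimal total is 214.
particulate counter + humidity probe + multispectral imager hits 214 at 554 g.
Every optimal selection uses 3 sensors.

3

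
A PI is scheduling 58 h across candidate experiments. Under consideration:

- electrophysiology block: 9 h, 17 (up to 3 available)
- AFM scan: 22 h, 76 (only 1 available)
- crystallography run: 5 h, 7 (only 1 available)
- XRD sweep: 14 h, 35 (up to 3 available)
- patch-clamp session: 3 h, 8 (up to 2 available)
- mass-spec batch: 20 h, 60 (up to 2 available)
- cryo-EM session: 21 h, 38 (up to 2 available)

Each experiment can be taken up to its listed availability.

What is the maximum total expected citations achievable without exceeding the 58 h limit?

171

Density check — AFM scan 3.45, mass-spec batch 3.00, patch-clamp session 2.67, XRD sweep 2.50 are the best per h.
Taking the top-ratio experiments first gives electrophysiology block + AFM scan + 2×patch-clamp session + mass-spec batch for 169 (57 h).
Replace electrophysiology block and 2×patch-clamp session with XRD sweep: the trade gains 2 net, giving 171 at 56 h.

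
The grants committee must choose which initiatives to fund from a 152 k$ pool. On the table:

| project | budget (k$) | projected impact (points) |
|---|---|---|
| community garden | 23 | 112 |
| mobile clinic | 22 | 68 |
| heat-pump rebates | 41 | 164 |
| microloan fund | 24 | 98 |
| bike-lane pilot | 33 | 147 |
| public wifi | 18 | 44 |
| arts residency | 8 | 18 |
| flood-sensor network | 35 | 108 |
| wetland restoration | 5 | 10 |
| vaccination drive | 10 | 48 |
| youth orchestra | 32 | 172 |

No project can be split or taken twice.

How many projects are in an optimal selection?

7

Optimal total is 671.
For example community garden + heat-pump rebates + bike-lane pilot + arts residency + wetland restoration + vaccination drive + youth orchestra achieves it, using 152 k$.
Every optimal selection uses 7 projects.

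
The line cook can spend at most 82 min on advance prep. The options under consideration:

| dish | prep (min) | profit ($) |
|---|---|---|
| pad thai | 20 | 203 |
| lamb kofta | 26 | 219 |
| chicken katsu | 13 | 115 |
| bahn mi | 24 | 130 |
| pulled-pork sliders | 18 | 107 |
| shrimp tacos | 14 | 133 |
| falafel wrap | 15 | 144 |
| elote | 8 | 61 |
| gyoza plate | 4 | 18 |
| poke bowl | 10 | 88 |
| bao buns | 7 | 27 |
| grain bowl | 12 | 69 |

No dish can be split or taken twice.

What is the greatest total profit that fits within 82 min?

744

The ratio ordering already packs tightly: pad thai + chicken katsu + shrimp tacos + falafel wrap + elote + poke bowl, 80 min, 744.
No other feasible combination exceeds 744.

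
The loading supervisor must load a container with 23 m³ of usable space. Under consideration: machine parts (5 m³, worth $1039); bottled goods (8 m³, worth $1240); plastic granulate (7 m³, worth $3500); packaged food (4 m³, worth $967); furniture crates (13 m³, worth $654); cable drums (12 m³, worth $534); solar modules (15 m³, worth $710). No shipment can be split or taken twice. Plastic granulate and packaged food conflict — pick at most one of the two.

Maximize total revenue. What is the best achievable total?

Best packing: machine parts + bottled goods + plastic granulate — 20 m³, 5779 total.

5779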